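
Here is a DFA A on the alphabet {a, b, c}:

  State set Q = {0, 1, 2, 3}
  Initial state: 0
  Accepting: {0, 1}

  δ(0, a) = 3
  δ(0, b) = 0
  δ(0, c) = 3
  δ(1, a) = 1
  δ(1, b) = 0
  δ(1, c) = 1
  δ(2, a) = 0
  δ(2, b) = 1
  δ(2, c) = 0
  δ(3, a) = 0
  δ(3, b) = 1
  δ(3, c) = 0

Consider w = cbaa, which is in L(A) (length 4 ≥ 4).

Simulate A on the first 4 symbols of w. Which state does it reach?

State sequence: 0 -c-> 3 -b-> 1 -a-> 1 -a-> 1

After reading 4 characters, A is in state 1.
(This kind of state-tracing is the core of the pumping-lemma construction: with 4 states, pigeonhole forces a repeat within the first 4 steps.)

1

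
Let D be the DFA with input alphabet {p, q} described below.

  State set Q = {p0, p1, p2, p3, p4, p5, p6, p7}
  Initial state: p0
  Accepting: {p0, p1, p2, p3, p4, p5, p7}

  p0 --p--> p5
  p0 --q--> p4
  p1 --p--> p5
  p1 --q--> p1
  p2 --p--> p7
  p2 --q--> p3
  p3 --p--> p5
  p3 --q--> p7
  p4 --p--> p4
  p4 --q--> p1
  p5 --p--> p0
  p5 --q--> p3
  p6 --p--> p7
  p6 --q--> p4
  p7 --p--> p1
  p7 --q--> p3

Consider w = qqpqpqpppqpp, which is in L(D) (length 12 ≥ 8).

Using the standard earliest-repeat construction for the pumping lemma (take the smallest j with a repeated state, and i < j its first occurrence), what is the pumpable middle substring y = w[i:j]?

Run of D on w = q q p q p q p p p q p p:
  step 0: p0  (start)
  step 1: p4  (read q: p0→p4)
  step 2: p1  (read q: p4→p1)
  step 3: p5  (read p: p1→p5)
  step 4: p3  (read q: p5→p3)
  step 5: p5  (read p: p3→p5)   ← first repeat (p5 seen earlier)
  step 6: p3  (read q: p5→p3)
  step 7: p5  (read p: p3→p5)
  step 8: p0  (read p: p5→p0)
  step 9: p5  (read p: p0→p5)
  step 10: p3  (read q: p5→p3)
  step 11: p5  (read p: p3→p5)
  step 12: p0  (read p: p5→p0)

So i = 3, j = 5, giving x = w[0:3] = qqp, y = w[3:5] = qp, z = w[5:12] = qpppqpp.
Check: |xy| = 5 ≤ 8 and |y| = 2 ≥ 1. Reading y takes D from p5 back to p5, so every xyⁱz is accepted.
With |Q| = 8, pigeonhole forces a state repeat no later than step 8; the substring read between the first and second visits to that state can be pumped.

qp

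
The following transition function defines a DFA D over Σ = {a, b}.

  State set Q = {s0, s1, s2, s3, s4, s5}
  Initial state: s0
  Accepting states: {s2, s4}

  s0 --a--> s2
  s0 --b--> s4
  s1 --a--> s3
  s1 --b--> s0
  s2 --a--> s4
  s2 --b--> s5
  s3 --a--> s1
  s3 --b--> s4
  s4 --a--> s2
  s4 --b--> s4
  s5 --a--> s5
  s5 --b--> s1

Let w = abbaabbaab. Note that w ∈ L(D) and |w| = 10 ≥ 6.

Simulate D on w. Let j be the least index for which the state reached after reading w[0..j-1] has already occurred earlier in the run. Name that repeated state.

State sequence: s0 -a-> s2 -b-> s5 -b-> s1 -a-> s3 -a-> s1 -b-> s0 -b-> s4 -a-> s2 -a-> s4 -b-> s4
First repeat at step 5: s1 was already visited.

The earliest repeat is at step j = 5: D is in s1, which it already visited at step i = 3.
Pumping length from the standard proof: p = 6 (the number of states). The repeated state found above gives |xy| = j ≤ 6 and |y| = j − i ≥ 1.

s1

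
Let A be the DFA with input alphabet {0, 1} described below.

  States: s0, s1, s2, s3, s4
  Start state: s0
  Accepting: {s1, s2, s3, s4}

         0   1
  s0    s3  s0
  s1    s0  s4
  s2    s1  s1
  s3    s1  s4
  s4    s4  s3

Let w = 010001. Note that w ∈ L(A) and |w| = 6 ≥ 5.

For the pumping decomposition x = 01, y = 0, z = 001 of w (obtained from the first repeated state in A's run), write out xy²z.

0100001

xy^2z = 01·0·0·001 = 0100001.
Reading y = 0 takes A from s4 back to s4, so after x·y·y the machine is still in s4, and z then leads to the accepting state s3. Hence 0100001 ∈ L(A).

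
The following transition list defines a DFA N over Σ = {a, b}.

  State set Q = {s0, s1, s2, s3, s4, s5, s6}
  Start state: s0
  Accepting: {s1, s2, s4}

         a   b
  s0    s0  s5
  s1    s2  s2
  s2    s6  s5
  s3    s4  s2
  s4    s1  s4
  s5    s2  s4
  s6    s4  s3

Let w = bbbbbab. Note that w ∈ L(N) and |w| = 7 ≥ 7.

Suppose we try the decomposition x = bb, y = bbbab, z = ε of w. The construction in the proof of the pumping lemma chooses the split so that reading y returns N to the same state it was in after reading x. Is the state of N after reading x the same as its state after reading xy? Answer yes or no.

State sequence: s0 -b-> s5 -b-> s4 -b-> s4 -b-> s4 -b-> s4 -a-> s1 -b-> s2

After x (step 2): s4. After xy (step 7): s2.
They differ (s4 ≠ s2), so y is not a cycle from the state after x; this split is not the one the pumping-lemma construction produces, and pumping y need not keep the string in L(N).

no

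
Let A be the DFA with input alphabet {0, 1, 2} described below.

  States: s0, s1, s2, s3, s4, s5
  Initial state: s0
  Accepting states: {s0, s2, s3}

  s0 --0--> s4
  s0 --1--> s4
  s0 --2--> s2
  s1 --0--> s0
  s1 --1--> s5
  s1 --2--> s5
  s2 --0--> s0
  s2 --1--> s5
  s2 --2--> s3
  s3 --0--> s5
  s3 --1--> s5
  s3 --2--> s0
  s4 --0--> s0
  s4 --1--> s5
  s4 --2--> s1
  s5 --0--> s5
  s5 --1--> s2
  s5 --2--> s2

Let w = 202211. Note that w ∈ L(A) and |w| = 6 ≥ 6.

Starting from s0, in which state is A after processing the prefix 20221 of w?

s5

Run of A on the first 5 characters of w = 2 0 2 2 1:
  step 0: s0  (start)
  step 1: s2  (read 2: s0→s2)
  step 2: s0  (read 0: s2→s0)
  step 3: s2  (read 2: s0→s2)
  step 4: s3  (read 2: s2→s3)
  step 5: s5  (read 1: s3→s5)

After reading 5 characters, A is in state s5.
(This kind of state-tracing is the core of the pumping-lemma construction: with 6 states, pigeonhole forces a repeat within the first 6 steps.)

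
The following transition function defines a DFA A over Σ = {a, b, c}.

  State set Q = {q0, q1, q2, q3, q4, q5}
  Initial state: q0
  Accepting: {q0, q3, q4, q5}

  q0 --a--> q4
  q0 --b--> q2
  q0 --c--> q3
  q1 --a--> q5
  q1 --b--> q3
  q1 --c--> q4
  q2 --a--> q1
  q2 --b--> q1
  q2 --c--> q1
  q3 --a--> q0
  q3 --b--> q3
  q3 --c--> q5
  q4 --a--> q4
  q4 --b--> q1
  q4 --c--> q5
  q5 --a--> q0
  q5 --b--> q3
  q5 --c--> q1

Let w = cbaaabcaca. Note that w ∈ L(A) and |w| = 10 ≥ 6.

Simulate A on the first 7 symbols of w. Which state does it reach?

q4

State sequence: q0 -c-> q3 -b-> q3 -a-> q0 -a-> q4 -a-> q4 -b-> q1 -c-> q4

After reading 7 characters, A is in state q4.
(This kind of state-tracing is the core of the pumping-lemma construction: with 6 states, pigeonhole forces a repeat within the first 6 steps.)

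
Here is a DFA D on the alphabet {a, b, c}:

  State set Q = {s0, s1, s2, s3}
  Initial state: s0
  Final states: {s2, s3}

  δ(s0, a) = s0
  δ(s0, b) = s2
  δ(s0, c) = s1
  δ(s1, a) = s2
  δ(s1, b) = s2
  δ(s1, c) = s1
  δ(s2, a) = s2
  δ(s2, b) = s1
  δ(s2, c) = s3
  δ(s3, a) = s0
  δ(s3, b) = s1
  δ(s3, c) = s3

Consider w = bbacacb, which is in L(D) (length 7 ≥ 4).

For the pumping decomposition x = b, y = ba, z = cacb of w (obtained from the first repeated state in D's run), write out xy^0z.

xy⁰z = xz = b·cacb = bcacb.
Reading y = ba takes D from s2 back to s2, so after x the machine is still in s2, and z then leads to the accepting state s2. Hence bcacb ∈ L(D).

bcacb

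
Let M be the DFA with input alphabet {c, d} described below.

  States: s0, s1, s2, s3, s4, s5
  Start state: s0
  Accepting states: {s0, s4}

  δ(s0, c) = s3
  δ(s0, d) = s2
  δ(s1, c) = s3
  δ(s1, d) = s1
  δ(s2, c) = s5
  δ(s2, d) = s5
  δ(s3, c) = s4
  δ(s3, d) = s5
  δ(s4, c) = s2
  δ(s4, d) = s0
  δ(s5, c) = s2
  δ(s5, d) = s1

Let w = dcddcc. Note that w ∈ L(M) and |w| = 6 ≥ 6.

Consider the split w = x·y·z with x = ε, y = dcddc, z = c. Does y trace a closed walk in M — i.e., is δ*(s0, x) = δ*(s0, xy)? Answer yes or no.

no

State sequence: s0 -d-> s2 -c-> s5 -d-> s1 -d-> s1 -c-> s3

After x (step 0): s0. After xy (step 5): s3.
They differ (s0 ≠ s3), so y is not a cycle from the state after x; this split is not the one the pumping-lemma construction produces, and pumping y need not keep the string in L(M).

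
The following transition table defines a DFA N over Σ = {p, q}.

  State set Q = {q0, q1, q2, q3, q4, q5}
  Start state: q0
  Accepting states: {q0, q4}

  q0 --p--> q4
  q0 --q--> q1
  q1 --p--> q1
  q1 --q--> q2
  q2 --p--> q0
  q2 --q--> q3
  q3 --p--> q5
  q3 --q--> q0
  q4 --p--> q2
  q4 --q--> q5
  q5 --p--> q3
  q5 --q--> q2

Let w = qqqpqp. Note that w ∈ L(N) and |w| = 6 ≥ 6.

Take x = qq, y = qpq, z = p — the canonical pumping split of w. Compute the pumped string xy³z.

qqqpqqpqqpqp

xy^3z = qq·qpq·qpq·qpq·p = qqqpqqpqqpqp.
Reading y = qpq takes N from q2 back to q2, so after x·y·y·y the machine is still in q2, and z then leads to the accepting state q0. Hence qqqpqqpqqpqp ∈ L(N).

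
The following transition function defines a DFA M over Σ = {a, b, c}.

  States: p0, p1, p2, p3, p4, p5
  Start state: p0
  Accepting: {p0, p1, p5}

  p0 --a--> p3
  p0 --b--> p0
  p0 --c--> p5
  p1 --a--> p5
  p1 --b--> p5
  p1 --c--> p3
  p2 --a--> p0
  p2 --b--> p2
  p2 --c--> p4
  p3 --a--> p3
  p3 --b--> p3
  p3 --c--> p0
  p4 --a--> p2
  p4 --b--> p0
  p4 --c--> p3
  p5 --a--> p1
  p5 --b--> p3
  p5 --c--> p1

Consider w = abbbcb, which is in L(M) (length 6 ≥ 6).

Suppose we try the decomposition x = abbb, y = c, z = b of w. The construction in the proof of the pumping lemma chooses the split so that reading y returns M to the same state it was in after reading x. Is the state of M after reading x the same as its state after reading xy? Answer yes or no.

State sequence: p0 -a-> p3 -b-> p3 -b-> p3 -b-> p3 -c-> p0

After x (step 4): p3. After xy (step 5): p0.
They differ (p3 ≠ p0), so y is not a cycle from the state after x; this split is not the one the pumping-lemma construction produces, and pumping y need not keep the string in L(M).

no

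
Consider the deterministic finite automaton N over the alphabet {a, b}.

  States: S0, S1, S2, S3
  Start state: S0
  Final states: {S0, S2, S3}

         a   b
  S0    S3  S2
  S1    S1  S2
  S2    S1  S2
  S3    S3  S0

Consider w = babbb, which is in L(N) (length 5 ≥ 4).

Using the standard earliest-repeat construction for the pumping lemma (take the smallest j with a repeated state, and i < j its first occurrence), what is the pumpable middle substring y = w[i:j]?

State sequence: S0 -b-> S2 -a-> S1 -b-> S2 -b-> S2 -b-> S2
First repeat at step 3: S2 was already visited.

So i = 1, j = 3, giving x = w[0:1] = b, y = w[1:3] = ab, z = w[3:5] = bb.
Check: |xy| = 3 ≤ 4 and |y| = 2 ≥ 1. Reading y takes N from S2 back to S2, so every xyⁱz is accepted.
Pumping length from the standard proof: p = 4 (the number of states). The repeated state found above gives |xy| = j ≤ 4 and |y| = j − i ≥ 1.

ab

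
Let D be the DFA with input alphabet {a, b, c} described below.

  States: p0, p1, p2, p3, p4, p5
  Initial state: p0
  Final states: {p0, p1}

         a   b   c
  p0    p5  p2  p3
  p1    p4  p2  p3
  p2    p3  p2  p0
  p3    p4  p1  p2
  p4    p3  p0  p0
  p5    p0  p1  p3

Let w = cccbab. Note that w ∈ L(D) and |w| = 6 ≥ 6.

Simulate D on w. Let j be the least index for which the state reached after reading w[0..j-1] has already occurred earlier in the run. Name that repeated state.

Run of D on w = c c c b a b:
  step 0: p0  (start)
  step 1: p3  (read c: p0→p3)
  step 2: p2  (read c: p3→p2)
  step 3: p0  (read c: p2→p0)   ← first repeat (p0 seen earlier)
  step 4: p2  (read b: p0→p2)
  step 5: p3  (read a: p2→p3)
  step 6: p1  (read b: p3→p1)

The earliest repeat is at step j = 3: D is in p0, which it already visited at step i = 0.
Pumping length from the standard proof: p = 6 (the number of states). The repeated state found above gives |xy| = j ≤ 6 and |y| = j − i ≥ 1.

p0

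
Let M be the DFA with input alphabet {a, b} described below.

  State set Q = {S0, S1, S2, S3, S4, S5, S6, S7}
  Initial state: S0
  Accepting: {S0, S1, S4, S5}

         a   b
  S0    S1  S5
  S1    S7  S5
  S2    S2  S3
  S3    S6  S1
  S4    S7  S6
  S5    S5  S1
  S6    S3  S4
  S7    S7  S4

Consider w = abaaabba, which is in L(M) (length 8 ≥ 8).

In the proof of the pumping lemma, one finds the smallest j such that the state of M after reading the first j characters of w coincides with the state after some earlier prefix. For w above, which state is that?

S5

State sequence: S0 -a-> S1 -b-> S5 -a-> S5 -a-> S5 -a-> S5 -b-> S1 -b-> S5 -a-> S5
First repeat at step 3: S5 was already visited.

The earliest repeat is at step j = 3: M is in S5, which it already visited at step i = 2.
The DFA has 8 states, so the proof of the pumping lemma guarantees a repeated state among the first 8+1 visited; the segment between the two visits is the pumpable y.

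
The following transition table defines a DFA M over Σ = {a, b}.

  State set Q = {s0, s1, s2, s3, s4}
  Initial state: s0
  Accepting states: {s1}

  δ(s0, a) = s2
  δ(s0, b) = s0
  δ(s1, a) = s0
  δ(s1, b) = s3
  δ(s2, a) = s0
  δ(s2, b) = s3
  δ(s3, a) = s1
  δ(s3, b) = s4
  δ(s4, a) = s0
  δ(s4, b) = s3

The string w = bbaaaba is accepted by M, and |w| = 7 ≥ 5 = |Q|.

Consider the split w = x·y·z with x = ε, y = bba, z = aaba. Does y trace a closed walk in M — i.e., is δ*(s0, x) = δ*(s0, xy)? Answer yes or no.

no

State sequence: s0 -b-> s0 -b-> s0 -a-> s2

After x (step 0): s0. After xy (step 3): s2.
They differ (s0 ≠ s2), so y is not a cycle from the state after x; this split is not the one the pumping-lemma construction produces, and pumping y need not keep the string in L(M).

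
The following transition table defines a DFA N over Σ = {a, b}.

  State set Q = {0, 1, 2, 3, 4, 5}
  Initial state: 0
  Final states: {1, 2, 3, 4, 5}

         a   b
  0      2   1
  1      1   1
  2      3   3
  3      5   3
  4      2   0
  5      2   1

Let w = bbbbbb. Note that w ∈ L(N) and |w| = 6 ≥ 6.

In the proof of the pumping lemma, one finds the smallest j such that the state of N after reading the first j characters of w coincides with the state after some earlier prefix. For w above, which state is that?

State sequence: 0 -b-> 1 -b-> 1 -b-> 1 -b-> 1 -b-> 1 -b-> 1
First repeat at step 2: 1 was already visited.

The earliest repeat is at step j = 2: N is in 1, which it already visited at step i = 1.

1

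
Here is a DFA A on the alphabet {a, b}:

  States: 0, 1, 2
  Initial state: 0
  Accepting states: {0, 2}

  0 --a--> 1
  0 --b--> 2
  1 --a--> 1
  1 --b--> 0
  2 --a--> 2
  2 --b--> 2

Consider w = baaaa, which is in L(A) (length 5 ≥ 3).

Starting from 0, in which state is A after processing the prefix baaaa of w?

2

Run of A on the first 5 characters of w = b a a a a:
  step 0: 0  (start)
  step 1: 2  (read b: 0→2)
  step 2: 2  (read a: 2→2)
  step 3: 2  (read a: 2→2)
  step 4: 2  (read a: 2→2)
  step 5: 2  (read a: 2→2)

After reading 5 characters, A is in state 2.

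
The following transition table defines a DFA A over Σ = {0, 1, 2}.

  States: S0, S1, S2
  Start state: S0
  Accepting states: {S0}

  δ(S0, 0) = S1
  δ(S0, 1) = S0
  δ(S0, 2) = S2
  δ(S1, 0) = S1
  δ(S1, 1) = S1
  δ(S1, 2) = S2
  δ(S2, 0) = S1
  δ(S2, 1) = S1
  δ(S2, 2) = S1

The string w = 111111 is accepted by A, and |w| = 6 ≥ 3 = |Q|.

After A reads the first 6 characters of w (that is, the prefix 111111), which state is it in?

S0

State sequence: S0 -1-> S0 -1-> S0 -1-> S0 -1-> S0 -1-> S0 -1-> S0

After reading 6 characters, A is in state S0.
(This kind of state-tracing is the core of the pumping-lemma construction: with 3 states, pigeonhole forces a repeat within the first 3 steps.)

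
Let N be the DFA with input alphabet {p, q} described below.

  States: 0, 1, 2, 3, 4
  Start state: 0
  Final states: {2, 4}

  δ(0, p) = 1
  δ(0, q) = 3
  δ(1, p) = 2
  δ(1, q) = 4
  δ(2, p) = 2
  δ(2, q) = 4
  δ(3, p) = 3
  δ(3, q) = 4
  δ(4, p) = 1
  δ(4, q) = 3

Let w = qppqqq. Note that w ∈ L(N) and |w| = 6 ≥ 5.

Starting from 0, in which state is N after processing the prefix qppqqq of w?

4

Run of N on the first 6 characters of w = q p p q q q:
  step 0: 0  (start)
  step 1: 3  (read q: 0→3)
  step 2: 3  (read p: 3→3)
  step 3: 3  (read p: 3→3)
  step 4: 4  (read q: 3→4)
  step 5: 3  (read q: 4→3)
  step 6: 4  (read q: 3→4)

After reading 6 characters, N is in state 4.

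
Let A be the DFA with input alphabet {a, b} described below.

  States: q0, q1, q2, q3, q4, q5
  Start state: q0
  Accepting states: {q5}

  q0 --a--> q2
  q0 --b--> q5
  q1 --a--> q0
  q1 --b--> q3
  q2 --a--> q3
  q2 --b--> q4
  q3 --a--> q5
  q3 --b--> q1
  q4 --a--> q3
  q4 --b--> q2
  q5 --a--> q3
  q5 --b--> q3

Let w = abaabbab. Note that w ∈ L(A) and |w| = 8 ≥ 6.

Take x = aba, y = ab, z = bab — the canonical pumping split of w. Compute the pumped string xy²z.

abaababbab

xy^2z = aba·ab·ab·bab = abaababbab.
Reading y = ab takes A from q3 back to q3, so after x·y·y the machine is still in q3, and z then leads to the accepting state q5. Hence abaababbab ∈ L(A).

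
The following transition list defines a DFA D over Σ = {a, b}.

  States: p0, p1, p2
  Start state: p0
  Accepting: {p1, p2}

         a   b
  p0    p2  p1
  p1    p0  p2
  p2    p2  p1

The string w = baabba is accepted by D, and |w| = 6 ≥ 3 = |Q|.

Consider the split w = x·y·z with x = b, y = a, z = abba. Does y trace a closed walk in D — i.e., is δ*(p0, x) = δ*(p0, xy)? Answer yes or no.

Run of D on the first 2 characters of w = b a:
  step 0: p0  (start)
  step 1: p1  (read b: p0→p1)
  step 2: p0  (read a: p1→p0)

After x (step 1): p1. After xy (step 2): p0.
They differ (p1 ≠ p0), so y is not a cycle from the state after x; this split is not the one the pumping-lemma construction produces, and pumping y need not keep the string in L(D).

no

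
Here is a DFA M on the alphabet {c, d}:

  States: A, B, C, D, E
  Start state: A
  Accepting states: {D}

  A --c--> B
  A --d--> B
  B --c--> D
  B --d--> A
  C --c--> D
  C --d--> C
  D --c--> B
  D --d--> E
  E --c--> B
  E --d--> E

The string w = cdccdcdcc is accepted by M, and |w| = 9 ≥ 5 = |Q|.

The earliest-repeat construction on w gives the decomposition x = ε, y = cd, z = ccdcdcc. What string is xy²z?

xy^2z = ε·cd·cd·ccdcdcc = cdcdccdcdcc.
Reading y = cd takes M from A back to A, so after x·y·y the machine is still in A, and z then leads to the accepting state D. Hence cdcdccdcdcc ∈ L(M).

cdcdccdcdcc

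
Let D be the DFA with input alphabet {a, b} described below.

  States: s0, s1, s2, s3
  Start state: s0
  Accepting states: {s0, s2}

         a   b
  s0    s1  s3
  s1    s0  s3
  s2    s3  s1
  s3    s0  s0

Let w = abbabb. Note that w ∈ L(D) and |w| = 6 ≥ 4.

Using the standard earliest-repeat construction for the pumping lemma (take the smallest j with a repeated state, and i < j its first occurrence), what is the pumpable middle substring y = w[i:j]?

abb

State sequence: s0 -a-> s1 -b-> s3 -b-> s0 -a-> s1 -b-> s3 -b-> s0
First repeat at step 3: s0 was already visited.

So i = 0, j = 3, giving x = w[0:0] = ε, y = w[0:3] = abb, z = w[3:6] = abb.
Check: |xy| = 3 ≤ 4 and |y| = 3 ≥ 1. Reading y takes D from s0 back to s0, so every xyⁱz is accepted.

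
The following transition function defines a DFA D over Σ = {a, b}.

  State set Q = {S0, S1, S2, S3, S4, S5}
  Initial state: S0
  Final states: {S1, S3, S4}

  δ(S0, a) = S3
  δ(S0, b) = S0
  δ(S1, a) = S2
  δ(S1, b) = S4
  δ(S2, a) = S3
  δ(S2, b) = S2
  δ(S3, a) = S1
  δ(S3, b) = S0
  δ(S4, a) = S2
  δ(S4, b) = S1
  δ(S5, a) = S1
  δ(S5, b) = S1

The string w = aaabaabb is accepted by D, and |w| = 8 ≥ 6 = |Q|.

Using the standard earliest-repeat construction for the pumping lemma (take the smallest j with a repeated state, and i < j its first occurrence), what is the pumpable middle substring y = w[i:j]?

State sequence: S0 -a-> S3 -a-> S1 -a-> S2 -b-> S2 -a-> S3 -a-> S1 -b-> S4 -b-> S1
First repeat at step 4: S2 was already visited.

So i = 3, j = 4, giving x = w[0:3] = aaa, y = w[3:4] = b, z = w[4:8] = aabb.
Check: |xy| = 4 ≤ 6 and |y| = 1 ≥ 1. Reading y takes D from S2 back to S2, so every xyⁱz is accepted.

b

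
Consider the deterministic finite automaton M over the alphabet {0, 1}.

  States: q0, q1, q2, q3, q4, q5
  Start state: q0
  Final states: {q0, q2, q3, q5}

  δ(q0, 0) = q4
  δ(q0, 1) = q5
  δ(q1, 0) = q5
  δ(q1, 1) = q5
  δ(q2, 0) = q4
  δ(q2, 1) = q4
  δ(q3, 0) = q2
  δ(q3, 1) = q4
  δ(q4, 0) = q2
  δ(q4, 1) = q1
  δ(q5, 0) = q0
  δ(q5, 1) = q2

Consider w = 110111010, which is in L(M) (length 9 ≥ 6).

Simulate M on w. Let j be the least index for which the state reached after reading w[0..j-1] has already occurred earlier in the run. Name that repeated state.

q5

Run of M on w = 1 1 0 1 1 1 0 1 0:
  step 0: q0  (start)
  step 1: q5  (read 1: q0→q5)
  step 2: q2  (read 1: q5→q2)
  step 3: q4  (read 0: q2→q4)
  step 4: q1  (read 1: q4→q1)
  step 5: q5  (read 1: q1→q5)   ← first repeat (q5 seen earlier)
  step 6: q2  (read 1: q5→q2)
  step 7: q4  (read 0: q2→q4)
  step 8: q1  (read 1: q4→q1)
  step 9: q5  (read 0: q1→q5)

The earliest repeat is at step j = 5: M is in q5, which it already visited at step i = 1.
The DFA has 6 states, so the proof of the pumping lemma guarantees a repeated state among the first 6+1 visited; the segment between the two visits is the pumpable y.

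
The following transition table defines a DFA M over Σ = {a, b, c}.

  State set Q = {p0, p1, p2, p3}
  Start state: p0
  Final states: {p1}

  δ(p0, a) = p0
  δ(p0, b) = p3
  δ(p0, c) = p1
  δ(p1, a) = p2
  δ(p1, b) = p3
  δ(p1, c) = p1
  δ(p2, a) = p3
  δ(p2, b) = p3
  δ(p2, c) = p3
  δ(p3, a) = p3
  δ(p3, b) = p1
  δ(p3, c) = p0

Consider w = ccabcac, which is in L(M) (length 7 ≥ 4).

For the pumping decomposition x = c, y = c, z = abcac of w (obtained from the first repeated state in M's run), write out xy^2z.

xy^2z = c·c·c·abcac = cccabcac.
Reading y = c takes M from p1 back to p1, so after x·y·y the machine is still in p1, and z then leads to the accepting state p1. Hence cccabcac ∈ L(M).

cccabcac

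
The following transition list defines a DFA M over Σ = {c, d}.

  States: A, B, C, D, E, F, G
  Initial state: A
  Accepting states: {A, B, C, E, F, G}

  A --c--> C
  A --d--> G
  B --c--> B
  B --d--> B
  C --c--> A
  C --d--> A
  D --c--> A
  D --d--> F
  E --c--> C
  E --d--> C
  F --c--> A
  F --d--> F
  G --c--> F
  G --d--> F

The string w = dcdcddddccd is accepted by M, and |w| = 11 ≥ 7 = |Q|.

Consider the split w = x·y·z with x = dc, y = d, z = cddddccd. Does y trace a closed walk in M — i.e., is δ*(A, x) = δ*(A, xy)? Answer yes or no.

State sequence: A -d-> G -c-> F -d-> F

After x (step 2): F. After xy (step 3): F.
They match, so y = d drives M around a cycle from F back to itself; pumping y any number of times keeps M in F before reading z, and xyⁱz ∈ L(M) for every i ≥ 0.

yes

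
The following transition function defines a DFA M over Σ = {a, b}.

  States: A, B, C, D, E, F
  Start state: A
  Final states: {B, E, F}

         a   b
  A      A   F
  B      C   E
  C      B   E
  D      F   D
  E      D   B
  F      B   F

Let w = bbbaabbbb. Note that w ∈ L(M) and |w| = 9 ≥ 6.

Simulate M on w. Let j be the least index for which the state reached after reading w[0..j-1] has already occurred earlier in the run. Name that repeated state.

State sequence: A -b-> F -b-> F -b-> F -a-> B -a-> C -b-> E -b-> B -b-> E -b-> B
First repeat at step 2: F was already visited.

The earliest repeat is at step j = 2: M is in F, which it already visited at step i = 1.
With |Q| = 6, pigeonhole forces a state repeat no later than step 6; the substring read between the first and second visits to that state can be pumped.

F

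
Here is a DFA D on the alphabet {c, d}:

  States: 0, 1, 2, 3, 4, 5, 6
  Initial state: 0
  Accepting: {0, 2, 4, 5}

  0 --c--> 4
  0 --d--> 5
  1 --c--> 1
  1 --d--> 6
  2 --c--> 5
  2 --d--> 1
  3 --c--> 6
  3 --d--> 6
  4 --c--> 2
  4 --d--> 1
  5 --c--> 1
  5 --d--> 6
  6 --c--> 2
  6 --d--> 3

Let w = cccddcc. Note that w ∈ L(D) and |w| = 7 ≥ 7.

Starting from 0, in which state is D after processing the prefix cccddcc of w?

2

State sequence: 0 -c-> 4 -c-> 2 -c-> 5 -d-> 6 -d-> 3 -c-> 6 -c-> 2

After reading 7 characters, D is in state 2.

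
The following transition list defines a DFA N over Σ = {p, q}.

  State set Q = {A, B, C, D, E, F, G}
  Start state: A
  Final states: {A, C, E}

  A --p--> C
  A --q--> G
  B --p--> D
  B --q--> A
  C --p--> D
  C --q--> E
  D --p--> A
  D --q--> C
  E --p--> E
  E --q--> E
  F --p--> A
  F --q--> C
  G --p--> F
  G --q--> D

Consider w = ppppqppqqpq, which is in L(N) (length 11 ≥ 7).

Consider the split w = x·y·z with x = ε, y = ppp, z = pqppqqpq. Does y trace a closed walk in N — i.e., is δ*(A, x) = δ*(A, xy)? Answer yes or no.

State sequence: A -p-> C -p-> D -p-> A

After x (step 0): A. After xy (step 3): A.
They match, so y = ppp drives N around a cycle from A back to itself; pumping y any number of times keeps N in A before reading z, and xyⁱz ∈ L(N) for every i ≥ 0.

yes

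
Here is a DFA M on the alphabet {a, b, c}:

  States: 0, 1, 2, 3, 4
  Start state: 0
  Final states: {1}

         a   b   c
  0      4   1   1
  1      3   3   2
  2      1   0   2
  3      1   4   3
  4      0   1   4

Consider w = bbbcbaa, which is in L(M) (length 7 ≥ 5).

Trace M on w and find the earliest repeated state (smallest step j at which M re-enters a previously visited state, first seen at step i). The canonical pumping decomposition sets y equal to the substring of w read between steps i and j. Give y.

Run of M on w = b b b c b a a:
  step 0: 0  (start)
  step 1: 1  (read b: 0→1)
  step 2: 3  (read b: 1→3)
  step 3: 4  (read b: 3→4)
  step 4: 4  (read c: 4→4)   ← first repeat (4 seen earlier)
  step 5: 1  (read b: 4→1)
  step 6: 3  (read a: 1→3)
  step 7: 1  (read a: 3→1)

So i = 3, j = 4, giving x = w[0:3] = bbb, y = w[3:4] = c, z = w[4:7] = baa.
Check: |xy| = 4 ≤ 5 and |y| = 1 ≥ 1. Reading y takes M from 4 back to 4, so every xyⁱz is accepted.

c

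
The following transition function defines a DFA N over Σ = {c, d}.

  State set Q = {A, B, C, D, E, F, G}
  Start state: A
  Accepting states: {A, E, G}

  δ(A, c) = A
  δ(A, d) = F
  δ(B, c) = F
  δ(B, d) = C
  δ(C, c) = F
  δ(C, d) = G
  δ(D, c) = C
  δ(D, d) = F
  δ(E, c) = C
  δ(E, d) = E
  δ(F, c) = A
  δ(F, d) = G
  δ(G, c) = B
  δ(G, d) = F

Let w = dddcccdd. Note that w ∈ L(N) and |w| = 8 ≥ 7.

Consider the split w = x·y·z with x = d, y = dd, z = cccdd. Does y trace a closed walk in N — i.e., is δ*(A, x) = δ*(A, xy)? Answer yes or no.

yes

State sequence: A -d-> F -d-> G -d-> F

After x (step 1): F. After xy (step 3): F.
They match, so y = dd drives N around a cycle from F back to itself; pumping y any number of times keeps N in F before reading z, and xyⁱz ∈ L(N) for every i ≥ 0.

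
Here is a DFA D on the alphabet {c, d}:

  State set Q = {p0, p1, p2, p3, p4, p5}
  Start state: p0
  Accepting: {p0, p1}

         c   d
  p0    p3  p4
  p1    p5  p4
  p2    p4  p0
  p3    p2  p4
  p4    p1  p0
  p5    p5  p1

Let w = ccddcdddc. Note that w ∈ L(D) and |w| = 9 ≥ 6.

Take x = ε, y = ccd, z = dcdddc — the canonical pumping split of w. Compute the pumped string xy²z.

ccdccddcdddc

xy^2z = ε·ccd·ccd·dcdddc = ccdccddcdddc.
Reading y = ccd takes D from p0 back to p0, so after x·y·y the machine is still in p0, and z then leads to the accepting state p1. Hence ccdccddcdddc ∈ L(D).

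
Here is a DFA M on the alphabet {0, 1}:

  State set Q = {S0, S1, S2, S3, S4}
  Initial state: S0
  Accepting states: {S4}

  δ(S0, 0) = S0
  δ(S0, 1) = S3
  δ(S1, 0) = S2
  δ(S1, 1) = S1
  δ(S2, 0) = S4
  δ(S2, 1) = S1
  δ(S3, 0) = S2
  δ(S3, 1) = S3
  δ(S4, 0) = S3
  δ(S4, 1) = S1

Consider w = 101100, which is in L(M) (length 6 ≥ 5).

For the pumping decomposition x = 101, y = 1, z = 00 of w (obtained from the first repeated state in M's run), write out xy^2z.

xy^2z = 101·1·1·00 = 1011100.
Reading y = 1 takes M from S1 back to S1, so after x·y·y the machine is still in S1, and z then leads to the accepting state S4. Hence 1011100 ∈ L(M).

1011100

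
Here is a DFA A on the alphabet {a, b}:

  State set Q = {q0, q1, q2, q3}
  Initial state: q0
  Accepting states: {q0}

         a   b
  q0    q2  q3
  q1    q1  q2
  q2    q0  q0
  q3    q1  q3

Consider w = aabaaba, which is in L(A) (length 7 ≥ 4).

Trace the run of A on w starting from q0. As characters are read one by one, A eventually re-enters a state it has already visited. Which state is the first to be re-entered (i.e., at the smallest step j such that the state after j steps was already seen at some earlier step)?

State sequence: q0 -a-> q2 -a-> q0 -b-> q3 -a-> q1 -a-> q1 -b-> q2 -a-> q0
First repeat at step 2: q0 was already visited.

The earliest repeat is at step j = 2: A is in q0, which it already visited at step i = 0.

q0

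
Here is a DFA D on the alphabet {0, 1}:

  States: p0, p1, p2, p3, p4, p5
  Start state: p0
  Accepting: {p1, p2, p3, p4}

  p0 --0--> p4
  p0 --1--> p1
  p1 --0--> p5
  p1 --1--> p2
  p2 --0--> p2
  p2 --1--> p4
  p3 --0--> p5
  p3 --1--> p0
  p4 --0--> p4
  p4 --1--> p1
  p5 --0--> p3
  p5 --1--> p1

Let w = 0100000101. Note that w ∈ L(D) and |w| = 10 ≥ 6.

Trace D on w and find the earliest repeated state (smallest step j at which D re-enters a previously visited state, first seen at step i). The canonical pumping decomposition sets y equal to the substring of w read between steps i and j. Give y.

00

Run of D on w = 0 1 0 0 0 0 0 1 0 1:
  step 0: p0  (start)
  step 1: p4  (read 0: p0→p4)
  step 2: p1  (read 1: p4→p1)
  step 3: p5  (read 0: p1→p5)
  step 4: p3  (read 0: p5→p3)
  step 5: p5  (read 0: p3→p5)   ← first repeat (p5 seen earlier)
  step 6: p3  (read 0: p5→p3)
  step 7: p5  (read 0: p3→p5)
  step 8: p1  (read 1: p5→p1)
  step 9: p5  (read 0: p1→p5)
  step 10: p1  (read 1: p5→p1)

So i = 3, j = 5, giving x = w[0:3] = 010, y = w[3:5] = 00, z = w[5:10] = 00101.
Check: |xy| = 5 ≤ 6 and |y| = 2 ≥ 1. Reading y takes D from p5 back to p5, so every xyⁱz is accepted.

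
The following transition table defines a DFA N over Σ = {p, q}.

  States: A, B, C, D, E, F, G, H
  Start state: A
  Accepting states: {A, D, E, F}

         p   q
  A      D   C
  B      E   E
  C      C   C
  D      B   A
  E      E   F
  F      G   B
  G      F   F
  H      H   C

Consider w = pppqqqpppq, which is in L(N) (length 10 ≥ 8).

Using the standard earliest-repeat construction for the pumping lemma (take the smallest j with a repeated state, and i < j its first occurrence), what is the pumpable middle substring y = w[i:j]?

State sequence: A -p-> D -p-> B -p-> E -q-> F -q-> B -q-> E -p-> E -p-> E -p-> E -q-> F
First repeat at step 5: B was already visited.

So i = 2, j = 5, giving x = w[0:2] = pp, y = w[2:5] = pqq, z = w[5:10] = qpppq.
Check: |xy| = 5 ≤ 8 and |y| = 3 ≥ 1. Reading y takes N from B back to B, so every xyⁱz is accepted.

pqq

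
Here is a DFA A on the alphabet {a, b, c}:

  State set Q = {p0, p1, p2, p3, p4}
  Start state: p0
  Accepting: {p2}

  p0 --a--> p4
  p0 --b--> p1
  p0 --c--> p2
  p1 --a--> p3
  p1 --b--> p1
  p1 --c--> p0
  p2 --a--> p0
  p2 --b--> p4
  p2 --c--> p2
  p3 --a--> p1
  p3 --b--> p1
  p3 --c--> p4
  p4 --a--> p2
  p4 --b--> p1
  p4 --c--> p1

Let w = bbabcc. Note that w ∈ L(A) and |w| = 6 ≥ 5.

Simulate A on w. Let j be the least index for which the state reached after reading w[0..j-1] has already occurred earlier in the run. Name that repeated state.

State sequence: p0 -b-> p1 -b-> p1 -a-> p3 -b-> p1 -c-> p0 -c-> p2
First repeat at step 2: p1 was already visited.

The earliest repeat is at step j = 2: A is in p1, which it already visited at step i = 1.

p1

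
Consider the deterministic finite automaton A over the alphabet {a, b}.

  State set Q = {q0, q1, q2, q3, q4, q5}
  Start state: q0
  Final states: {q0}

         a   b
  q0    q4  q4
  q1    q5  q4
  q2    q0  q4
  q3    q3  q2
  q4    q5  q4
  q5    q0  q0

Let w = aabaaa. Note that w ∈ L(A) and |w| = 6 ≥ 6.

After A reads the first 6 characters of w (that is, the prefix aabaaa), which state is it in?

State sequence: q0 -a-> q4 -a-> q5 -b-> q0 -a-> q4 -a-> q5 -a-> q0

After reading 6 characters, A is in state q0.
(This kind of state-tracing is the core of the pumping-lemma construction: with 6 states, pigeonhole forces a repeat within the first 6 steps.)

q0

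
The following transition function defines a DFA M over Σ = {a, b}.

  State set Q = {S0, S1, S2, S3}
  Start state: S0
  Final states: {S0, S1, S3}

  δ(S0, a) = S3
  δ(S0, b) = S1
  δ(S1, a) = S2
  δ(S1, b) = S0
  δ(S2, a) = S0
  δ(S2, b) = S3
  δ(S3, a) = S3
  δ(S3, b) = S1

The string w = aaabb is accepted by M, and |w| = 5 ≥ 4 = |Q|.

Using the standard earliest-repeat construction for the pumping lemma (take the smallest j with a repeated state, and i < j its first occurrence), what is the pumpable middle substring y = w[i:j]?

Run of M on w = a a a b b:
  step 0: S0  (start)
  step 1: S3  (read a: S0→S3)
  step 2: S3  (read a: S3→S3)   ← first repeat (S3 seen earlier)
  step 3: S3  (read a: S3→S3)
  step 4: S1  (read b: S3→S1)
  step 5: S0  (read b: S1→S0)

So i = 1, j = 2, giving x = w[0:1] = a, y = w[1:2] = a, z = w[2:5] = abb.
Check: |xy| = 2 ≤ 4 and |y| = 1 ≥ 1. Reading y takes M from S3 back to S3, so every xyⁱz is accepted.
Since M has 4 states, any run of length ≥ 4 visits 4+1 states, so by pigeonhole some state repeats within the first 4 steps — that repeat gives the pumpable loop.

a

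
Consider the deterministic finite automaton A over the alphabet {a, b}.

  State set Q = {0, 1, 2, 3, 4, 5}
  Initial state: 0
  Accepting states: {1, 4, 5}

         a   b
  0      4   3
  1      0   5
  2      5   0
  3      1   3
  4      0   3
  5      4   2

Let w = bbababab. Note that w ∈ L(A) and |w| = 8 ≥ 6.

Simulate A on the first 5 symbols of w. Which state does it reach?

4

State sequence: 0 -b-> 3 -b-> 3 -a-> 1 -b-> 5 -a-> 4

After reading 5 characters, A is in state 4.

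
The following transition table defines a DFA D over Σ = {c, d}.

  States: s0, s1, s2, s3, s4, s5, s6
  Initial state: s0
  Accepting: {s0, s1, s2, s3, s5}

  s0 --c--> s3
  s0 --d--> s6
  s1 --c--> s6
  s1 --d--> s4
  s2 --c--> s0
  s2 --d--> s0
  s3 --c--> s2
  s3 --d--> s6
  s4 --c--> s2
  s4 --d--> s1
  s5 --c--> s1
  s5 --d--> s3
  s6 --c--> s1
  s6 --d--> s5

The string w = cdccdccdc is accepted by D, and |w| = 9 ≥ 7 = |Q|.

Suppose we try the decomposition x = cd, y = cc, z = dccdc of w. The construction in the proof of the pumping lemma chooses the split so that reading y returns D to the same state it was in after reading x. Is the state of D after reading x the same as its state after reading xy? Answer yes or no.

State sequence: s0 -c-> s3 -d-> s6 -c-> s1 -c-> s6

After x (step 2): s6. After xy (step 4): s6.
They match, so y = cc drives D around a cycle from s6 back to itself; pumping y any number of times keeps D in s6 before reading z, and xyⁱz ∈ L(D) for every i ≥ 0.

yes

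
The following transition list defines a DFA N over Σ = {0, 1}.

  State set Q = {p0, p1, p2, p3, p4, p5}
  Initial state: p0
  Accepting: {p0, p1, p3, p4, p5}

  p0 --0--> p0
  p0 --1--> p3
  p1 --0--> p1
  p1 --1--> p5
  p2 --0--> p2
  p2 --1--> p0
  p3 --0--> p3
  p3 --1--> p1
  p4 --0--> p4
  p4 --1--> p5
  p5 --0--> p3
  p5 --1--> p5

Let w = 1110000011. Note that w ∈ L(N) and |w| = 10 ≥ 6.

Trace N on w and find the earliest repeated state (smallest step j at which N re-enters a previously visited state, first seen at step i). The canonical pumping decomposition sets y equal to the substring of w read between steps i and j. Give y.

110

Run of N on w = 1 1 1 0 0 0 0 0 1 1:
  step 0: p0  (start)
  step 1: p3  (read 1: p0→p3)
  step 2: p1  (read 1: p3→p1)
  step 3: p5  (read 1: p1→p5)
  step 4: p3  (read 0: p5→p3)   ← first repeat (p3 seen earlier)
  step 5: p3  (read 0: p3→p3)
  step 6: p3  (read 0: p3→p3)
  step 7: p3  (read 0: p3→p3)
  step 8: p3  (read 0: p3→p3)
  step 9: p1  (read 1: p3→p1)
  step 10: p5  (read 1: p1→p5)

So i = 1, j = 4, giving x = w[0:1] = 1, y = w[1:4] = 110, z = w[4:10] = 000011.
Check: |xy| = 4 ≤ 6 and |y| = 3 ≥ 1. Reading y takes N from p3 back to p3, so every xyⁱz is accepted.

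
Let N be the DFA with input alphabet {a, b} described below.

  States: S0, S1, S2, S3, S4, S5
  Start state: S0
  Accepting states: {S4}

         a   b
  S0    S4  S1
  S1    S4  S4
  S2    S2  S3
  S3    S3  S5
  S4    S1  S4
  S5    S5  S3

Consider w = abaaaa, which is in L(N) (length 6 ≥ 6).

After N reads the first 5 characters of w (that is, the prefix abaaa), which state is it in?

S1

State sequence: S0 -a-> S4 -b-> S4 -a-> S1 -a-> S4 -a-> S1

After reading 5 characters, N is in state S1.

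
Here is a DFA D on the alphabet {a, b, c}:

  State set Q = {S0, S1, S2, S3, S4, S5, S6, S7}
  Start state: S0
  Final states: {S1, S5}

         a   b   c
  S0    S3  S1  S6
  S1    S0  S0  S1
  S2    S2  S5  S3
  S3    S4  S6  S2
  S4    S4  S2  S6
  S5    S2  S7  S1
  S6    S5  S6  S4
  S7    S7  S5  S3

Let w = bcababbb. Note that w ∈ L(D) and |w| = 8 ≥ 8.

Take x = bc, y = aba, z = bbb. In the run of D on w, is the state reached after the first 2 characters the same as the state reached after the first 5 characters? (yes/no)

Run of D on the first 5 characters of w = b c a b a:
  step 0: S0  (start)
  step 1: S1  (read b: S0→S1)
  step 2: S1  (read c: S1→S1)
  step 3: S0  (read a: S1→S0)
  step 4: S1  (read b: S0→S1)
  step 5: S0  (read a: S1→S0)

After x (step 2): S1. After xy (step 5): S0.
They differ (S1 ≠ S0), so y is not a cycle from the state after x; this split is not the one the pumping-lemma construction produces, and pumping y need not keep the string in L(D).

no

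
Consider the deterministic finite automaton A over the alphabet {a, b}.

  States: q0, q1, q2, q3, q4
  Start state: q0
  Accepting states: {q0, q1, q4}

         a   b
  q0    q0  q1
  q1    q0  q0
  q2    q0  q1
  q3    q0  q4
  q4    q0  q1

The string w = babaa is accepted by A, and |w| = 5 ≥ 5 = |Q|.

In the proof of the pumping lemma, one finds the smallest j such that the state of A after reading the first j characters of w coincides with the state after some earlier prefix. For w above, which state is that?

q0

Run of A on w = b a b a a:
  step 0: q0  (start)
  step 1: q1  (read b: q0→q1)
  step 2: q0  (read a: q1→q0)   ← first repeat (q0 seen earlier)
  step 3: q1  (read b: q0→q1)
  step 4: q0  (read a: q1→q0)
  step 5: q0  (read a: q0→q0)

The earliest repeat is at step j = 2: A is in q0, which it already visited at step i = 0.
Since A has 5 states, any run of length ≥ 5 visits 5+1 states, so by pigeonhole some state repeats within the first 5 steps — that repeat gives the pumpable loop.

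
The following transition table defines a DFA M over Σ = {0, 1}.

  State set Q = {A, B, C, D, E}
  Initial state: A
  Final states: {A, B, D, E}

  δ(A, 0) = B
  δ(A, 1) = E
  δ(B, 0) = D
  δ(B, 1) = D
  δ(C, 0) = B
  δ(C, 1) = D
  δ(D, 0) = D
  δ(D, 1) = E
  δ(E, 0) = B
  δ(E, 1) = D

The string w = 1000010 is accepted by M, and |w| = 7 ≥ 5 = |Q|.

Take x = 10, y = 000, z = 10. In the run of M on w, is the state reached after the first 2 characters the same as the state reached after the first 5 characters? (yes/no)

State sequence: A -1-> E -0-> B -0-> D -0-> D -0-> D

After x (step 2): B. After xy (step 5): D.
They differ (B ≠ D), so y is not a cycle from the state after x; this split is not the one the pumping-lemma construction produces, and pumping y need not keep the string in L(M).

no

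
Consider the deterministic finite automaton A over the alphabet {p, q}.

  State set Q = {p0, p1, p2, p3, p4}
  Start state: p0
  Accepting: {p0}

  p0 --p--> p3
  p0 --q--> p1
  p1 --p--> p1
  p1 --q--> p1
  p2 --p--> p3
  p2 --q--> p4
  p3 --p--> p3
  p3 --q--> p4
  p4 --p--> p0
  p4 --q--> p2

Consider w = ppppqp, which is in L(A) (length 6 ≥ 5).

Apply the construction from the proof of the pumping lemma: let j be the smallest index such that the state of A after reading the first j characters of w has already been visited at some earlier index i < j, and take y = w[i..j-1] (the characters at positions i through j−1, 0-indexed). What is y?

Run of A on w = p p p p q p:
  step 0: p0  (start)
  step 1: p3  (read p: p0→p3)
  step 2: p3  (read p: p3→p3)   ← first repeat (p3 seen earlier)
  step 3: p3  (read p: p3→p3)
  step 4: p3  (read p: p3→p3)
  step 5: p4  (read q: p3→p4)
  step 6: p0  (read p: p4→p0)

So i = 1, j = 2, giving x = w[0:1] = p, y = w[1:2] = p, z = w[2:6] = ppqp.
Check: |xy| = 2 ≤ 5 and |y| = 1 ≥ 1. Reading y takes A from p3 back to p3, so every xyⁱz is accepted.

p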